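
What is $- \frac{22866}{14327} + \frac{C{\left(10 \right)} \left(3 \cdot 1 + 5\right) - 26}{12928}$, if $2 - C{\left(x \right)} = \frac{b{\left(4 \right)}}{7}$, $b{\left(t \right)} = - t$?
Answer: $- \frac{1034912981}{648268096} \approx -1.5964$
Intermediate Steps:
$C{\left(x \right)} = \frac{18}{7}$ ($C{\left(x \right)} = 2 - \frac{\left(-1\right) 4}{7} = 2 - \left(-4\right) \frac{1}{7} = 2 - - \frac{4}{7} = 2 + \frac{4}{7} = \frac{18}{7}$)
$- \frac{22866}{14327} + \frac{C{\left(10 \right)} \left(3 \cdot 1 + 5\right) - 26}{12928} = - \frac{22866}{14327} + \frac{\frac{18 \left(3 \cdot 1 + 5\right)}{7} - 26}{12928} = \left(-22866\right) \frac{1}{14327} + \left(\frac{18 \left(3 + 5\right)}{7} - 26\right) \frac{1}{12928} = - \frac{22866}{14327} + \left(\frac{18}{7} \cdot 8 - 26\right) \frac{1}{12928} = - \frac{22866}{14327} + \left(\frac{144}{7} - 26\right) \frac{1}{12928} = - \frac{22866}{14327} - \frac{19}{45248} = - \frac{1034912981}{648268096}$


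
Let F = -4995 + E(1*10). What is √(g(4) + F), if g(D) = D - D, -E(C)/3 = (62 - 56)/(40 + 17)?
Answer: I*√1803309/19 ≈ 70.677*I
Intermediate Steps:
E(C) = -6/19 (E(C) = -3*(62 - 56)/(40 + 17) = -18/57 = -3*2/19 = -6/19)
F = -94911/19 (F = -4995 - 6/19 = -94911/19 ≈ -4995.3)
g(D) = 0
√(g(4) + F) = √(0 - 94911/19) = √(-94911/19) = I*√1803309/19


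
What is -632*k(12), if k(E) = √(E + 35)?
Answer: -632*√47 ≈ -4332.8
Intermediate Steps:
k(E) = √(35 + E)
-632*k(12) = -632*√(35 + 12) = -632*√47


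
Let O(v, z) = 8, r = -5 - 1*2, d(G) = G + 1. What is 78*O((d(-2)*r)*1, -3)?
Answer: 624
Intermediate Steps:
d(G) = 1 + G
r = -7 (r = -5 - 2 = -7)
78*O((d(-2)*r)*1, -3) = 78*8 = 624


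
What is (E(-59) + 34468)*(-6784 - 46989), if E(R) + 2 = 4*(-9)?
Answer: -1851404390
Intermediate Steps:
E(R) = -38 (E(R) = -2 + 4*(-9) = -2 - 36 = -38)
(E(-59) + 34468)*(-6784 - 46989) = (-38 + 34468)*(-6784 - 46989) = 34430*(-53773) = -1851404390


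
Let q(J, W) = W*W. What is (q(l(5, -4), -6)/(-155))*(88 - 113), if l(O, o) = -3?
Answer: 180/31 ≈ 5.8064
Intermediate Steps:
q(J, W) = W²
(q(l(5, -4), -6)/(-155))*(88 - 113) = ((-6)²/(-155))*(88 - 113) = (36*(-1/155))*(-25) = -36/155*(-25) = 180/31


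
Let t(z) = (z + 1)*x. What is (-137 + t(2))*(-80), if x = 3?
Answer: 10240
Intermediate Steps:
t(z) = 3 + 3*z (t(z) = (z + 1)*3 = (1 + z)*3 = 3 + 3*z)
(-137 + t(2))*(-80) = (-137 + (3 + 3*2))*(-80) = (-137 + (3 + 6))*(-80) = (-137 + 9)*(-80) = -128*(-80) = 10240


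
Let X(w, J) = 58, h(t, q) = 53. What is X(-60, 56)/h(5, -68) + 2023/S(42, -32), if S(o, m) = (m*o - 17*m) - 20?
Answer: -59659/43460 ≈ -1.3727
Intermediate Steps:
S(o, m) = -20 - 17*m + m*o (S(o, m) = (-17*m + m*o) - 20 = -20 - 17*m + m*o)
X(-60, 56)/h(5, -68) + 2023/S(42, -32) = 58/53 + 2023/(-20 - 17*(-32) - 32*42) = 58*(1/53) + 2023/(-20 + 544 - 1344) = 58/53 + 2023/(-820) = 58/53 + 2023*(-1/820) = 58/53 - 2023/820 = -59659/43460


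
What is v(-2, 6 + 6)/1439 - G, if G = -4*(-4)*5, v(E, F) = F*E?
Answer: -115144/1439 ≈ -80.017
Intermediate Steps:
v(E, F) = E*F
G = 80 (G = 16*5 = 80)
v(-2, 6 + 6)/1439 - G = -2*(6 + 6)/1439 - 1*80 = -2*12*(1/1439) - 80 = -24*1/1439 - 80 = -24/1439 - 80 = -115144/1439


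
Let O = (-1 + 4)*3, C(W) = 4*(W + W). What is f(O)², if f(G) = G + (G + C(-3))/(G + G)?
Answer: 2401/36 ≈ 66.694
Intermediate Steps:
C(W) = 8*W (C(W) = 4*(2*W) = 8*W)
O = 9 (O = 3*3 = 9)
f(G) = G + (-24 + G)/(2*G) (f(G) = G + (G + 8*(-3))/(G + G) = G + (G - 24)/((2*G)) = G + (-24 + G)*(1/(2*G)) = G + (-24 + G)/(2*G))
f(O)² = (½ + 9 - 12/9)² = (½ + 9 - 12*⅑)² = (½ + 9 - 4/3)² = (49/6)² = 2401/36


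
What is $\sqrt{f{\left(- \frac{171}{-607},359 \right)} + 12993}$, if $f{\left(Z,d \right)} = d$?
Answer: $2 \sqrt{3338} \approx 115.55$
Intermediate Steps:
$\sqrt{f{\left(- \frac{171}{-607},359 \right)} + 12993} = \sqrt{359 + 12993} = \sqrt{13352} = 2 \sqrt{3338}$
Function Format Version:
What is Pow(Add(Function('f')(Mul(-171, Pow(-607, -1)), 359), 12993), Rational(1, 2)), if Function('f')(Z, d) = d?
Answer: Mul(2, Pow(3338, Rational(1, 2))) ≈ 115.55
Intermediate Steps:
Pow(Add(Function('f')(Mul(-171, Pow(-607, -1)), 359), 12993), Rational(1, 2)) = Pow(Add(359, 12993), Rational(1, 2)) = Pow(13352, Rational(1, 2)) = Mul(2, Pow(3338, Rational(1, 2)))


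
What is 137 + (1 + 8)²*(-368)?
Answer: -29671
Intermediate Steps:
137 + (1 + 8)²*(-368) = 137 + 9²*(-368) = 137 + 81*(-368) = 137 - 29808 = -29671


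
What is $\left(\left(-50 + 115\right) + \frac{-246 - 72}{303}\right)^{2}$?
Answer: $\frac{41718681}{10201} \approx 4089.7$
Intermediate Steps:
$\left(\left(-50 + 115\right) + \frac{-246 - 72}{303}\right)^{2} = \left(65 + \left(-246 - 72\right) \frac{1}{303}\right)^{2} = \left(65 - \frac{106}{101}\right)^{2} = \left(\frac{6459}{101}\right)^{2} = \frac{41718681}{10201}$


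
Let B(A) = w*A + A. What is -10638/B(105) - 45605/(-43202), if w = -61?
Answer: 10373533/3780175 ≈ 2.7442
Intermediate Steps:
B(A) = -60*A (B(A) = -61*A + A = -60*A)
-10638/B(105) - 45605/(-43202) = -10638/((-60*105)) - 45605/(-43202) = -10638/(-6300) - 45605*(-1/43202) = -10638*(-1/6300) + 45605/43202 = 591/350 + 45605/43202 = 10373533/3780175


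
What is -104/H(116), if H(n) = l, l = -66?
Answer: 52/33 ≈ 1.5758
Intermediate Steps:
H(n) = -66
-104/H(116) = -104/(-66) = -1/66*(-104) = 52/33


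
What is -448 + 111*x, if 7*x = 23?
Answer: -583/7 ≈ -83.286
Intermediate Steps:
x = 23/7 (x = (⅐)*23 = 23/7 ≈ 3.2857)
-448 + 111*x = -448 + 111*(23/7) = -448 + 2553/7 = -583/7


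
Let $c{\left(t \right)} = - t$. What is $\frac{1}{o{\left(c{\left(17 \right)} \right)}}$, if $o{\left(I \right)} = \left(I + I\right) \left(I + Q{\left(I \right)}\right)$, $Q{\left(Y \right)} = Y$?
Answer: $\frac{1}{1156} \approx 0.00086505$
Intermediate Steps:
$o{\left(I \right)} = 4 I^{2}$ ($o{\left(I \right)} = \left(I + I\right) \left(I + I\right) = 2 I 2 I = 4 I^{2}$)
$\frac{1}{o{\left(c{\left(17 \right)} \right)}} = \frac{1}{4 \left(\left(-1\right) 17\right)^{2}} = \frac{1}{4 \left(-17\right)^{2}} = \frac{1}{4 \cdot 289} = \frac{1}{1156}$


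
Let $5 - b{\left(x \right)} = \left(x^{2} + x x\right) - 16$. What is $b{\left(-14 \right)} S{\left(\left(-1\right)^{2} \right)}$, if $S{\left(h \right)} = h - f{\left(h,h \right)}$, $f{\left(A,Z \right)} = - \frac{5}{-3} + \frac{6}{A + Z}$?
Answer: $\frac{4081}{3} \approx 1360.3$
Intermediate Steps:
$f{\left(A,Z \right)} = \frac{5}{3} + \frac{6}{A + Z}$ ($f{\left(A,Z \right)} = \left(-5\right) \left(- \frac{1}{3}\right) + \frac{6}{A + Z} = \frac{5}{3} + \frac{6}{A + Z}$)
$b{\left(x \right)} = 21 - 2 x^{2}$ ($b{\left(x \right)} = 5 - \left(\left(x^{2} + x x\right) - 16\right) = 5 - \left(\left(x^{2} + x^{2}\right) - 16\right) = 5 - \left(2 x^{2} - 16\right) = 5 - \left(-16 + 2 x^{2}\right) = 21 - 2 x^{2}$)
$S{\left(h \right)} = h - \frac{18 + 10 h}{6 h}$ ($S{\left(h \right)} = h - \frac{18 + 5 h + 5 h}{3 \left(h + h\right)} = h - \frac{18 + 10 h}{3 \cdot 2 h} = h - \frac{\frac{1}{2 h} \left(18 + 10 h\right)}{3} = h - \frac{18 + 10 h}{6 h}$)
$b{\left(-14 \right)} S{\left(\left(-1\right)^{2} \right)} = \left(21 - 2 \left(-14\right)^{2}\right) \left(- \frac{5}{3} + \left(-1\right)^{2} - \frac{3}{\left(-1\right)^{2}}\right) = \left(21 - 392\right) \left(- \frac{5}{3} + 1 - \frac{3}{1}\right) = \left(21 - 392\right) \left(- \frac{5}{3} + 1 - 3\right) = - 371 \left(- \frac{5}{3} + 1 - 3\right) = \left(-371\right) \left(- \frac{11}{3}\right) = \frac{4081}{3}$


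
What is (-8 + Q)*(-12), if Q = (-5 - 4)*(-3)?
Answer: -228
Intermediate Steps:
Q = 27 (Q = -9*(-3) = 27)
(-8 + Q)*(-12) = (-8 + 27)*(-12) = 19*(-12) = -228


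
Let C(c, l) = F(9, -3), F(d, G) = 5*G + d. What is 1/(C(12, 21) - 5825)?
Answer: -1/5831 ≈ -0.00017150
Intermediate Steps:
F(d, G) = d + 5*G
C(c, l) = -6 (C(c, l) = 9 + 5*(-3) = 9 - 15 = -6)
1/(C(12, 21) - 5825) = 1/(-6 - 5825) = 1/(-5831) = -1/5831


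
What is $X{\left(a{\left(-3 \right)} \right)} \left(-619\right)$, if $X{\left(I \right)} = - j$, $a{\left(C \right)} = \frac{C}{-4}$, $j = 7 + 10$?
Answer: $10523$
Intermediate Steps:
$j = 17$
$a{\left(C \right)} = - \frac{C}{4}$ ($a{\left(C \right)} = C \left(- \frac{1}{4}\right) = - \frac{C}{4}$)
$X{\left(I \right)} = -17$ ($X{\left(I \right)} = \left(-1\right) 17 = -17$)
$X{\left(a{\left(-3 \right)} \right)} \left(-619\right) = \left(-17\right) \left(-619\right) = 10523$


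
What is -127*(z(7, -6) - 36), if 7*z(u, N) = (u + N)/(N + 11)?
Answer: 159893/35 ≈ 4568.4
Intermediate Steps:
z(u, N) = (N + u)/(7*(11 + N)) (z(u, N) = ((u + N)/(N + 11))/7 = ((N + u)/(11 + N))/7 = (N + u)/(7*(11 + N)))
-127*(z(7, -6) - 36) = -127*((-6 + 7)/(7*(11 - 6)) - 36) = -127*((⅐)*1/5 - 36) = -127*((⅐)*(⅕)*1 - 36) = -127*(1/35 - 36) = -127*(-1259/35) = 159893/35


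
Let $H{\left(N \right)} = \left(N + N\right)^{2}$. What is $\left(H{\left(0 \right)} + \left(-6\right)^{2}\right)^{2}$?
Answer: $1296$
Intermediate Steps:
$H{\left(N \right)} = 4 N^{2}$ ($H{\left(N \right)} = \left(2 N\right)^{2} = 4 N^{2}$)
$\left(H{\left(0 \right)} + \left(-6\right)^{2}\right)^{2} = \left(4 \cdot 0^{2} + \left(-6\right)^{2}\right)^{2} = \left(4 \cdot 0 + 36\right)^{2} = \left(0 + 36\right)^{2} = 36^{2} = 1296$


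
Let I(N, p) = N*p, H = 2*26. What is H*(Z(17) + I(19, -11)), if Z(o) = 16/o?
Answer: -183924/17 ≈ -10819.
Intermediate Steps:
H = 52
H*(Z(17) + I(19, -11)) = 52*(16/17 + 19*(-11)) = 52*(16*(1/17) - 209) = 52*(16/17 - 209) = 52*(-3537/17) = -183924/17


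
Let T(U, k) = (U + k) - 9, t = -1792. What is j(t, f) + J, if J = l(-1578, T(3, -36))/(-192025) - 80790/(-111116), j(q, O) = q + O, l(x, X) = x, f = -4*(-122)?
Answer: -13903912014401/10668524950 ≈ -1303.3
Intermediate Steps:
f = 488
T(U, k) = -9 + U + k
j(q, O) = O + q
J = 7844520399/10668524950 (J = -1578/(-192025) - 80790/(-111116) = -1578*(-1/192025) - 80790*(-1/111116) = 1578/192025 + 40395/55558 = 7844520399/10668524950 ≈ 0.73530)
j(t, f) + J = (488 - 1792) + 7844520399/10668524950 = -1304 + 7844520399/10668524950 = -13903912014401/10668524950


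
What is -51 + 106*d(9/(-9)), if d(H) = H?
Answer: -157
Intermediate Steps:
-51 + 106*d(9/(-9)) = -51 + 106*(9/(-9)) = -51 + 106*(9*(-⅑)) = -51 + 106*(-1) = -51 - 106 = -157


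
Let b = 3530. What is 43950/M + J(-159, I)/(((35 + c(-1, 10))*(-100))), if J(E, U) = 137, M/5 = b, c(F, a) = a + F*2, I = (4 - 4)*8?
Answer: 3731339/1517900 ≈ 2.4582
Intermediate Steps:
I = 0 (I = 0*8 = 0)
c(F, a) = a + 2*F
M = 17650 (M = 5*3530 = 17650)
43950/M + J(-159, I)/(((35 + c(-1, 10))*(-100))) = 43950/17650 + 137/(((35 + (10 + 2*(-1)))*(-100))) = 43950*(1/17650) + 137/(((35 + (10 - 2))*(-100))) = 879/353 + 137/(((35 + 8)*(-100))) = 879/353 + 137/((43*(-100))) = 879/353 + 137/(-4300) = 879/353 + 137*(-1/4300) = 879/353 - 137/4300 = 3731339/1517900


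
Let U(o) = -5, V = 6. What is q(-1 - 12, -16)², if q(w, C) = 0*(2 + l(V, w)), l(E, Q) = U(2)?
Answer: 0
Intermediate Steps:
l(E, Q) = -5
q(w, C) = 0 (q(w, C) = 0*(2 - 5) = 0*(-3) = 0)
q(-1 - 12, -16)² = 0² = 0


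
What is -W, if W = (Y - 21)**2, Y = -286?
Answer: -94249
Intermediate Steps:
W = 94249 (W = (-286 - 21)**2 = (-307)**2 = 94249)
-W = -1*94249 = -94249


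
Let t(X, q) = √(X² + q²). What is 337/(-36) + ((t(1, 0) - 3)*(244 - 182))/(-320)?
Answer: -6461/720 ≈ -8.9736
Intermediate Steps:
337/(-36) + ((t(1, 0) - 3)*(244 - 182))/(-320) = 337/(-36) + ((√(1² + 0²) - 3)*(244 - 182))/(-320) = 337*(-1/36) + ((√(1 + 0) - 3)*62)*(-1/320) = -337/36 + ((√1 - 3)*62)*(-1/320) = -337/36 + ((1 - 3)*62)*(-1/320) = -337/36 - 2*62*(-1/320) = -337/36 - 124*(-1/320) = -337/36 + 31/80 = -6461/720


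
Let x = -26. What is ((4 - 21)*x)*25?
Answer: 11050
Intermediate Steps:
((4 - 21)*x)*25 = ((4 - 21)*(-26))*25 = -17*(-26)*25 = 442*25 = 11050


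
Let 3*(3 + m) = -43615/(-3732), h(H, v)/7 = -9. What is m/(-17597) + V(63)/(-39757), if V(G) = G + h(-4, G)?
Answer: -10027/197016012 ≈ -5.0894e-5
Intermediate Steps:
h(H, v) = -63 (h(H, v) = 7*(-9) = -63)
m = 10027/11196 (m = -3 + (-43615/(-3732))/3 = -3 + (-43615*(-1/3732))/3 = -3 + (⅓)*(43615/3732) = -3 + 43615/11196 = 10027/11196 ≈ 0.89559)
V(G) = -63 + G (V(G) = G - 63 = -63 + G)
m/(-17597) + V(63)/(-39757) = (10027/11196)/(-17597) + (-63 + 63)/(-39757) = (10027/11196)*(-1/17597) + 0*(-1/39757) = -10027/197016012 + 0 = -10027/197016012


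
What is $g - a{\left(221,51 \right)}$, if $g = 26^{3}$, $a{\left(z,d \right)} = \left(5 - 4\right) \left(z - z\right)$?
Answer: $17576$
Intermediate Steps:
$a{\left(z,d \right)} = 0$ ($a{\left(z,d \right)} = 1 \cdot 0 = 0$)
$g = 17576$
$g - a{\left(221,51 \right)} = 17576 - 0 = 17576 + 0 = 17576$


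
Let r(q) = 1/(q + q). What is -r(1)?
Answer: -1/2 ≈ -0.50000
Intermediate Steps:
r(q) = 1/(2*q)
-r(1) = -1/(2*1) = -1/2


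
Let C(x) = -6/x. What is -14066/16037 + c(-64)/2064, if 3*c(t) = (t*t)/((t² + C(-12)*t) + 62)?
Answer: -11227974410/12803636097 ≈ -0.87694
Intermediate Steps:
c(t) = t²/(3*(62 + t² + t/2)) (c(t) = ((t*t)/((t² + (-6/(-12))*t) + 62))/3 = (t²/((t² + (-6*(-1/12))*t) + 62))/3 = (t²/((t² + t/2) + 62))/3 = (t²/(62 + t² + t/2))/3 = t²/(3*(62 + t² + t/2)))
-14066/16037 + c(-64)/2064 = -14066/16037 + ((⅔)*(-64)²/(124 - 64 + 2*(-64)²))/2064 = -14066*1/16037 + ((⅔)*4096/(124 - 64 + 2*4096))*(1/2064) = -14066/16037 + ((⅔)*4096/(124 - 64 + 8192))*(1/2064) = -14066/16037 + ((⅔)*4096/8252)*(1/2064) = -14066/16037 + ((⅔)*4096*(1/8252))*(1/2064) = -14066/16037 + (2048/6189)*(1/2064) = -14066/16037 + 128/798381 = -11227974410/12803636097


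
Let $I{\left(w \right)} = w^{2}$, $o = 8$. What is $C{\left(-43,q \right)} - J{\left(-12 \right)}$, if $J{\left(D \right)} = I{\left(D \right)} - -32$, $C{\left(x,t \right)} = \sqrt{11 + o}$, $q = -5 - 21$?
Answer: $-176 + \sqrt{19} \approx -171.64$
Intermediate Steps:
$q = -26$ ($q = -5 - 21 = -26$)
$C{\left(x,t \right)} = \sqrt{19}$ ($C{\left(x,t \right)} = \sqrt{11 + 8} = \sqrt{19}$)
$J{\left(D \right)} = 32 + D^{2}$ ($J{\left(D \right)} = D^{2} - -32 = D^{2} + 32 = 32 + D^{2}$)
$C{\left(-43,q \right)} - J{\left(-12 \right)} = \sqrt{19} - \left(32 + \left(-12\right)^{2}\right) = \sqrt{19} - \left(32 + 144\right) = \sqrt{19} - 176 = -176 + \sqrt{19}$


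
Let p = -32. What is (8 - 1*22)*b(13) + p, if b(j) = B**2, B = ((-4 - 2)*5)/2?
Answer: -3182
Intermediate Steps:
B = -15 (B = -6*5*(1/2) = -30*1/2 = -15)
b(j) = 225 (b(j) = (-15)**2 = 225)
(8 - 1*22)*b(13) + p = (8 - 1*22)*225 - 32 = (8 - 22)*225 - 32 = -14*225 - 32 = -3150 - 32 = -3182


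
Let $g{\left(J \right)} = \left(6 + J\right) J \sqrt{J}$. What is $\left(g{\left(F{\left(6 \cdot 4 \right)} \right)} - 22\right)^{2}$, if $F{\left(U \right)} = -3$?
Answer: $241 + 396 i \sqrt{3} \approx 241.0 + 685.89 i$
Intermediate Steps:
$g{\left(J \right)} = J^{\frac{3}{2}} \left(6 + J\right)$ ($g{\left(J \right)} = \left(6 + J\right) J^{\frac{3}{2}} = J^{\frac{3}{2}} \left(6 + J\right)$)
$\left(g{\left(F{\left(6 \cdot 4 \right)} \right)} - 22\right)^{2} = \left(\left(-3\right)^{\frac{3}{2}} \left(6 - 3\right) - 22\right)^{2} = \left(- 3 i \sqrt{3} \cdot 3 - 22\right)^{2} = \left(- 9 i \sqrt{3} - 22\right)^{2} = \left(-22 - 9 i \sqrt{3}\right)^{2}$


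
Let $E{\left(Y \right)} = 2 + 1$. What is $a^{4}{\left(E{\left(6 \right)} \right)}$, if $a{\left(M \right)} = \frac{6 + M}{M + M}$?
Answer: $\frac{81}{16} \approx 5.0625$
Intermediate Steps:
$E{\left(Y \right)} = 3$
$a{\left(M \right)} = \frac{6 + M}{2 M}$
$a^{4}{\left(E{\left(6 \right)} \right)} = \left(\frac{6 + 3}{2 \cdot 3}\right)^{4} = \left(\frac{1}{2} \cdot \frac{1}{3} \cdot 9\right)^{4} = \left(\frac{3}{2}\right)^{4} = \frac{81}{16}$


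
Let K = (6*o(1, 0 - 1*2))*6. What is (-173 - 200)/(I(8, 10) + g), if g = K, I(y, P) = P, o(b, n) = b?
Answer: -373/46 ≈ -8.1087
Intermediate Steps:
K = 36 (K = (6*1)*6 = 6*6 = 36)
g = 36
(-173 - 200)/(I(8, 10) + g) = (-173 - 200)/(10 + 36) = -373/46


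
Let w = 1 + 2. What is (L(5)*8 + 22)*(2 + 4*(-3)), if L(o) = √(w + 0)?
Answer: -220 - 80*√3 ≈ -358.56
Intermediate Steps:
w = 3
L(o) = √3 (L(o) = √(3 + 0) = √3)
(L(5)*8 + 22)*(2 + 4*(-3)) = (√3*8 + 22)*(2 + 4*(-3)) = (8*√3 + 22)*(2 - 12) = (22 + 8*√3)*(-10) = -220 - 80*√3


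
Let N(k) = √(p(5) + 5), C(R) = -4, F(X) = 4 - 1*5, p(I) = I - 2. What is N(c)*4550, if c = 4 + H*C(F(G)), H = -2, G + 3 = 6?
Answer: 9100*√2 ≈ 12869.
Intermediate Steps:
p(I) = -2 + I
G = 3 (G = -3 + 6 = 3)
F(X) = -1 (F(X) = 4 - 5 = -1)
c = 12 (c = 4 - 2*(-4) = 4 + 8 = 12)
N(k) = 2*√2 (N(k) = √((-2 + 5) + 5) = √(3 + 5) = √8 = 2*√2)
N(c)*4550 = (2*√2)*4550 = 9100*√2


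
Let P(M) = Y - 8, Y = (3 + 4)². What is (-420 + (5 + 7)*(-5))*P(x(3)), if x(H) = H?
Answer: -19680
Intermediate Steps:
Y = 49 (Y = 7² = 49)
P(M) = 41 (P(M) = 49 - 8 = 41)
(-420 + (5 + 7)*(-5))*P(x(3)) = (-420 + (5 + 7)*(-5))*41 = (-420 + 12*(-5))*41 = (-420 - 60)*41 = -480*41 = -19680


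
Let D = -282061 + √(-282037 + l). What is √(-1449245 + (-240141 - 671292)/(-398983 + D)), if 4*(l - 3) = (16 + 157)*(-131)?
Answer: √((1973997400694 - 1449245*I*√1150799)/(-1362088 + I*√1150799)) ≈ 0.e-7 + 1203.8*I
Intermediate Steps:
l = -22651/4 (l = 3 + ((16 + 157)*(-131))/4 = 3 + (173*(-131))/4 = 3 + (¼)*(-22663) = 3 - 22663/4 = -22651/4 ≈ -5662.8)
D = -282061 + I*√1150799/2 (D = -282061 + √(-282037 - 22651/4) = -282061 + √(-1150799/4) = -282061 + I*√1150799/2 ≈ -2.8206e+5 + 536.38*I)
√(-1449245 + (-240141 - 671292)/(-398983 + D)) = √(-1449245 + (-240141 - 671292)/(-398983 + (-282061 + I*√1150799/2))) = √(-1449245 - 911433/(-681044 + I*√1150799/2))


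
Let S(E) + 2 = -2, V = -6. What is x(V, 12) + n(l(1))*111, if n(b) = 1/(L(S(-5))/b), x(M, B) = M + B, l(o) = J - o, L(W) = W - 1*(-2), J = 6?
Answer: -543/2 ≈ -271.50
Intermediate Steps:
S(E) = -4 (S(E) = -2 - 2 = -4)
L(W) = 2 + W (L(W) = W + 2 = 2 + W)
l(o) = 6 - o
x(M, B) = B + M
n(b) = -b/2 (n(b) = 1/((2 - 4)/b) = 1/(-2/b) = -b/2)
x(V, 12) + n(l(1))*111 = (12 - 6) - (6 - 1*1)/2*111 = 6 - (6 - 1)/2*111 = 6 - 1/2*5*111 = 6 - 5/2*111 = 6 - 555/2 = -543/2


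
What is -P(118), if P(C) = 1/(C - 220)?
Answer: 1/102 ≈ 0.0098039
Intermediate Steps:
P(C) = 1/(-220 + C)
-P(118) = -1/(-220 + 118) = -1/(-102) = -1*(-1/102) = 1/102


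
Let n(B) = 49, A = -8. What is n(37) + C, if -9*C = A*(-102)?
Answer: -125/3 ≈ -41.667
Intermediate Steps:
C = -272/3 (C = -(-8)*(-102)/9 = -1/9*816 = -272/3 ≈ -90.667)
n(37) + C = 49 - 272/3 = -125/3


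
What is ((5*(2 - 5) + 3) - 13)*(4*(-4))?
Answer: 400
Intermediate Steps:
((5*(2 - 5) + 3) - 13)*(4*(-4)) = ((5*(-3) + 3) - 13)*(-16) = ((-15 + 3) - 13)*(-16) = (-12 - 13)*(-16) = -25*(-16) = 400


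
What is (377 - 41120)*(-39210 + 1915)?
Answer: 1519510185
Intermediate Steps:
(377 - 41120)*(-39210 + 1915) = -40743*(-37295) = 1519510185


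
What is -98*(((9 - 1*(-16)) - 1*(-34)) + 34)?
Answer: -9114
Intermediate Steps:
-98*(((9 - 1*(-16)) - 1*(-34)) + 34) = -98*(((9 + 16) + 34) + 34) = -98*((25 + 34) + 34) = -98*(59 + 34) = -98*93 = -9114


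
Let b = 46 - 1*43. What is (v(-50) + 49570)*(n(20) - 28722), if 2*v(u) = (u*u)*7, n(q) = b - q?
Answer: -1676058480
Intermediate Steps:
b = 3 (b = 46 - 43 = 3)
n(q) = 3 - q
v(u) = 7*u**2/2 (v(u) = ((u*u)*7)/2 = (u**2*7)/2 = (7*u**2)/2 = 7*u**2/2)
(v(-50) + 49570)*(n(20) - 28722) = ((7/2)*(-50)**2 + 49570)*((3 - 1*20) - 28722) = ((7/2)*2500 + 49570)*((3 - 20) - 28722) = (8750 + 49570)*(-17 - 28722) = 58320*(-28739) = -1676058480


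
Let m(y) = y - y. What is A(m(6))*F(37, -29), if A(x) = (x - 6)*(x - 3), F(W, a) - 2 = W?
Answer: 702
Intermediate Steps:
F(W, a) = 2 + W
m(y) = 0
A(x) = (-6 + x)*(-3 + x)
A(m(6))*F(37, -29) = (18 + 0² - 9*0)*(2 + 37) = (18 + 0 + 0)*39 = 18*39 = 702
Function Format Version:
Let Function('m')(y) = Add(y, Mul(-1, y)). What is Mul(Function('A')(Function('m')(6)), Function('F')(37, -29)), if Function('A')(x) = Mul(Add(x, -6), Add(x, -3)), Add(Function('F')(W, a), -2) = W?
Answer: 702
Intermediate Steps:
Function('F')(W, a) = Add(2, W)
Function('m')(y) = 0
Function('A')(x) = Mul(Add(-6, x), Add(-3, x))
Mul(Function('A')(Function('m')(6)), Function('F')(37, -29)) = Mul(Add(18, Pow(0, 2), Mul(-9, 0)), Add(2, 37)) = Mul(Add(18, 0, 0), 39) = Mul(18, 39) = 702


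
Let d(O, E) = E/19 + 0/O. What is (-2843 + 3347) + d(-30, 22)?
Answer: 9598/19 ≈ 505.16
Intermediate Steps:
d(O, E) = E/19 (d(O, E) = E*(1/19) + 0 = E/19 + 0 = E/19)
(-2843 + 3347) + d(-30, 22) = (-2843 + 3347) + (1/19)*22 = 504 + 22/19 = 9598/19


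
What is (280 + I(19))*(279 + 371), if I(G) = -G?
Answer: 169650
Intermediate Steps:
(280 + I(19))*(279 + 371) = (280 - 1*19)*(279 + 371) = (280 - 19)*650 = 261*650 = 169650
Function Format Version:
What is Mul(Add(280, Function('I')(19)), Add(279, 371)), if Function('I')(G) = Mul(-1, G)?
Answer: 169650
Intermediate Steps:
Mul(Add(280, Function('I')(19)), Add(279, 371)) = Mul(Add(280, Mul(-1, 19)), Add(279, 371)) = Mul(Add(280, -19), 650) = Mul(261, 650) = 169650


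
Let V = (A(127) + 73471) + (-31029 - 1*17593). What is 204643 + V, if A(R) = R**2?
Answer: 245621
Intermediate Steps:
V = 40978 (V = (127**2 + 73471) + (-31029 - 1*17593) = (16129 + 73471) + (-31029 - 17593) = 89600 - 48622 = 40978)
204643 + V = 204643 + 40978 = 245621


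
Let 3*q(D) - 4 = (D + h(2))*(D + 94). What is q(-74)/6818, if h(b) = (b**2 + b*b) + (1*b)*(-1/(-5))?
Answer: -218/3409 ≈ -0.063948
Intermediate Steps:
h(b) = 2*b**2 + b/5 (h(b) = (b**2 + b**2) + b*(-1*(-1/5)) = 2*b**2 + b*(1/5) = 2*b**2 + b/5)
q(D) = 4/3 + (94 + D)*(42/5 + D)/3 (q(D) = 4/3 + ((D + (1/5)*2*(1 + 10*2))*(D + 94))/3 = 4/3 + ((D + (1/5)*2*(1 + 20))*(94 + D))/3 = 4/3 + ((D + (1/5)*2*21)*(94 + D))/3 = 4/3 + ((D + 42/5)*(94 + D))/3 = 4/3 + ((42/5 + D)*(94 + D))/3 = 4/3 + ((94 + D)*(42/5 + D))/3 = 4/3 + (94 + D)*(42/5 + D)/3)
q(-74)/6818 = (3968/15 + (1/3)*(-74)**2 + (512/15)*(-74))/6818 = (3968/15 + (1/3)*5476 - 37888/15)*(1/6818) = (3968/15 + 5476/3 - 37888/15)*(1/6818) = -436*1/6818 = -218/3409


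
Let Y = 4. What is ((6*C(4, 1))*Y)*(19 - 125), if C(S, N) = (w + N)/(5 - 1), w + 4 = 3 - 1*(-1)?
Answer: -636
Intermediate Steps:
w = 0 (w = -4 + (3 - 1*(-1)) = -4 + (3 + 1) = -4 + 4 = 0)
C(S, N) = N/4 (C(S, N) = (0 + N)/(5 - 1) = N/4)
((6*C(4, 1))*Y)*(19 - 125) = ((6*((1/4)*1))*4)*(19 - 125) = ((6*(1/4))*4)*(-106) = ((3/2)*4)*(-106) = 6*(-106) = -636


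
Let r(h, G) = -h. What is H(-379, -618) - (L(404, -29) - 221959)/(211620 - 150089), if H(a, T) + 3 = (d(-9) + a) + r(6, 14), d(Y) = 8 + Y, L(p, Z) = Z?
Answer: -23713571/61531 ≈ -385.39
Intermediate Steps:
H(a, T) = -10 + a (H(a, T) = -3 + (((8 - 9) + a) - 1*6) = -3 + ((-1 + a) - 6) = -3 + (-7 + a) = -10 + a)
H(-379, -618) - (L(404, -29) - 221959)/(211620 - 150089) = (-10 - 379) - (-29 - 221959)/(211620 - 150089) = -389 - (-221988)/61531 = -389 - 1*(-221988/61531) = -389 + 221988/61531 = -23713571/61531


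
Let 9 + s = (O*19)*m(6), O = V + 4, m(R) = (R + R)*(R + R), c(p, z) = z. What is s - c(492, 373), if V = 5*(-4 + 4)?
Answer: 10562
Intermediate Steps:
V = 0 (V = 5*0 = 0)
m(R) = 4*R² (m(R) = (2*R)*(2*R) = 4*R²)
O = 4 (O = 0 + 4 = 4)
s = 10935 (s = -9 + (4*19)*(4*6²) = -9 + 76*(4*36) = -9 + 76*144 = -9 + 10944 = 10935)
s - c(492, 373) = 10935 - 1*373 = 10935 - 373 = 10562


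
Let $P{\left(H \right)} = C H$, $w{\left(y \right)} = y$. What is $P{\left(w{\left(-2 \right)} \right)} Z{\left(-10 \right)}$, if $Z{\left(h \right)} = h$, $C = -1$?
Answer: $-20$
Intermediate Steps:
$P{\left(H \right)} = - H$
$P{\left(w{\left(-2 \right)} \right)} Z{\left(-10 \right)} = \left(-1\right) \left(-2\right) \left(-10\right) = 2 \left(-10\right) = -20$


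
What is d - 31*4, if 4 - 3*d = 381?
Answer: -749/3 ≈ -249.67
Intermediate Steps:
d = -377/3 (d = 4/3 - ⅓*381 = 4/3 - 127 = -377/3 ≈ -125.67)
d - 31*4 = -377/3 - 31*4 = -377/3 - 124 = -749/3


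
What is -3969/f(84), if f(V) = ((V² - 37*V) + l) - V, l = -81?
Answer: -1323/1261 ≈ -1.0492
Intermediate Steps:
f(V) = -81 + V² - 38*V (f(V) = ((V² - 37*V) - 81) - V = (-81 + V² - 37*V) - V = -81 + V² - 38*V)
-3969/f(84) = -3969/(-81 + 84² - 38*84) = -3969/(-81 + 7056 - 3192) = -3969/3783 = -3969*1/3783 = -1323/1261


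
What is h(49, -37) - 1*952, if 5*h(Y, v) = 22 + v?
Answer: -955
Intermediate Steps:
h(Y, v) = 22/5 + v/5 (h(Y, v) = (22 + v)/5 = 22/5 + v/5)
h(49, -37) - 1*952 = (22/5 + (⅕)*(-37)) - 1*952 = (22/5 - 37/5) - 952 = -3 - 952 = -955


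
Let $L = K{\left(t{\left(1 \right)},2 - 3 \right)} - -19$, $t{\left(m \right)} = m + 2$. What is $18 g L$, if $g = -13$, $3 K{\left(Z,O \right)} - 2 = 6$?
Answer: $-5070$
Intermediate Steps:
$t{\left(m \right)} = 2 + m$
$K{\left(Z,O \right)} = \frac{8}{3}$ ($K{\left(Z,O \right)} = \frac{2}{3} + \frac{1}{3} \cdot 6 = \frac{2}{3} + 2 = \frac{8}{3}$)
$L = \frac{65}{3}$ ($L = \frac{8}{3} - -19 = \frac{8}{3} + 19 = \frac{65}{3} \approx 21.667$)
$18 g L = 18 \left(-13\right) \frac{65}{3} = \left(-234\right) \frac{65}{3} = -5070$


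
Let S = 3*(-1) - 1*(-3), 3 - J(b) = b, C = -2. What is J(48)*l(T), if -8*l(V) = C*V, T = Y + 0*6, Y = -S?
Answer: 0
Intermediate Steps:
J(b) = 3 - b
S = 0 (S = -3 + 3 = 0)
Y = 0 (Y = -1*0 = 0)
T = 0 (T = 0 + 0*6 = 0 + 0 = 0)
l(V) = V/4 (l(V) = -(-1)*V/4 = V/4)
J(48)*l(T) = (3 - 1*48)*((¼)*0) = (3 - 48)*0 = -45*0 = 0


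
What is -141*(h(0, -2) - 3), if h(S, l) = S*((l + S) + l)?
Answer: 423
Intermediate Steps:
h(S, l) = S*(S + 2*l) (h(S, l) = S*((S + l) + l) = S*(S + 2*l))
-141*(h(0, -2) - 3) = -141*(0*(0 + 2*(-2)) - 3) = -141*(0*(0 - 4) - 3) = -141*(0*(-4) - 3) = -141*(0 - 3) = -141*(-3) = 423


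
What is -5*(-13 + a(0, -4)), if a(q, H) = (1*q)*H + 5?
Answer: 40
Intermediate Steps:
a(q, H) = 5 + H*q (a(q, H) = q*H + 5 = H*q + 5 = 5 + H*q)
-5*(-13 + a(0, -4)) = -5*(-13 + (5 - 4*0)) = -5*(-13 + (5 + 0)) = -5*(-13 + 5) = -5*(-8) = 40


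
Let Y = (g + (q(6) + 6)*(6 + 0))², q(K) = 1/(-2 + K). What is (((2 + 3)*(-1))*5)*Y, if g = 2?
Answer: -156025/4 ≈ -39006.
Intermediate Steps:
Y = 6241/4 (Y = (2 + (1/(-2 + 6) + 6)*(6 + 0))² = (2 + (1/4 + 6)*6)² = (2 + (¼ + 6)*6)² = (2 + (25/4)*6)² = (2 + 75/2)² = (79/2)² = 6241/4 ≈ 1560.3)
(((2 + 3)*(-1))*5)*Y = (((2 + 3)*(-1))*5)*(6241/4) = ((5*(-1))*5)*(6241/4) = -5*5*(6241/4) = -25*6241/4 = -156025/4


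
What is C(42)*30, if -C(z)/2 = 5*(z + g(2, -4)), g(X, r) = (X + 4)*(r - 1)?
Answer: -3600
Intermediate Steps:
g(X, r) = (-1 + r)*(4 + X) (g(X, r) = (4 + X)*(-1 + r) = (-1 + r)*(4 + X))
C(z) = 300 - 10*z (C(z) = -10*(z + (-4 - 1*2 + 4*(-4) + 2*(-4))) = -10*(z + (-4 - 2 - 16 - 8)) = -10*(z - 30) = -10*(-30 + z) = -2*(-150 + 5*z) = 300 - 10*z)
C(42)*30 = (300 - 10*42)*30 = (300 - 420)*30 = -120*30 = -3600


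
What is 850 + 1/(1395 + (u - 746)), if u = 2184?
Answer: 2408051/2833 ≈ 850.00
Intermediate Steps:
850 + 1/(1395 + (u - 746)) = 850 + 1/(1395 + (2184 - 746)) = 850 + 1/(1395 + 1438) = 850 + 1/2833 = 2408051/2833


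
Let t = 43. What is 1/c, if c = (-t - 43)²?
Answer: 1/7396 ≈ 0.00013521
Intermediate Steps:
c = 7396 (c = (-1*43 - 43)² = (-43 - 43)² = (-86)² = 7396)
1/c = 1/7396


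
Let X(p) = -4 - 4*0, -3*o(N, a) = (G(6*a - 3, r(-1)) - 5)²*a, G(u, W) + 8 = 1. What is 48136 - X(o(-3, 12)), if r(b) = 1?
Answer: 48140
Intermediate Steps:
G(u, W) = -7 (G(u, W) = -8 + 1 = -7)
o(N, a) = -48*a (o(N, a) = -(-7 - 5)²*a/3 = -(-12)²*a/3 = -48*a)
X(p) = -4 (X(p) = -4 + 0 = -4)
48136 - X(o(-3, 12)) = 48136 - 1*(-4) = 48136 + 4 = 48140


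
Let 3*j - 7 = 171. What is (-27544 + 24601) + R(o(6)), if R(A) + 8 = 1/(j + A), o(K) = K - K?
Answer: -525275/178 ≈ -2951.0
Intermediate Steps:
j = 178/3 (j = 7/3 + (⅓)*171 = 7/3 + 57 = 178/3 ≈ 59.333)
o(K) = 0
R(A) = -8 + 1/(178/3 + A)
(-27544 + 24601) + R(o(6)) = (-27544 + 24601) + (-1421 - 24*0)/(178 + 3*0) = -2943 + (-1421 + 0)/(178 + 0) = -2943 - 1421/178 = -525275/178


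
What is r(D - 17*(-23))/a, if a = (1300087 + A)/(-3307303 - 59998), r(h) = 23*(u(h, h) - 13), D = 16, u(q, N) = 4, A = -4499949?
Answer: -697031307/3199862 ≈ -217.83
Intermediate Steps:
r(h) = -207 (r(h) = 23*(4 - 13) = 23*(-9) = -207)
a = 3199862/3367301 (a = (1300087 - 4499949)/(-3307303 - 59998) = -3199862/(-3367301) = -3199862*(-1/3367301) = 3199862/3367301 ≈ 0.95028)
r(D - 17*(-23))/a = -207/3199862/3367301 = -207*3367301/3199862 = -697031307/3199862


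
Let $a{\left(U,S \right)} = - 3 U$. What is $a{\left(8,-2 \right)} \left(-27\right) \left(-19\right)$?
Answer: $-12312$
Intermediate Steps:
$a{\left(8,-2 \right)} \left(-27\right) \left(-19\right) = \left(-3\right) 8 \left(-27\right) \left(-19\right) = \left(-24\right) \left(-27\right) \left(-19\right) = 648 \left(-19\right) = -12312$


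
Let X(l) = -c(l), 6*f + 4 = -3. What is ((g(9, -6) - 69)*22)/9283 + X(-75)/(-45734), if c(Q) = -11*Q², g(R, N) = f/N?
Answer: -2896263887/1910469249 ≈ -1.5160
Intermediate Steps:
f = -7/6 (f = -⅔ + (⅙)*(-3) = -⅔ - ½ = -7/6 ≈ -1.1667)
g(R, N) = -7/(6*N)
X(l) = 11*l² (X(l) = -(-11)*l² = 11*l²)
((g(9, -6) - 69)*22)/9283 + X(-75)/(-45734) = ((-7/6/(-6) - 69)*22)/9283 + (11*(-75)²)/(-45734) = ((-7/6*(-⅙) - 69)*22)*(1/9283) + (11*5625)*(-1/45734) = ((7/36 - 69)*22)*(1/9283) + 61875*(-1/45734) = -2477/36*22*(1/9283) - 61875/45734 = -27247/18*1/9283 - 61875/45734 = -27247/167094 - 61875/45734 = -2896263887/1910469249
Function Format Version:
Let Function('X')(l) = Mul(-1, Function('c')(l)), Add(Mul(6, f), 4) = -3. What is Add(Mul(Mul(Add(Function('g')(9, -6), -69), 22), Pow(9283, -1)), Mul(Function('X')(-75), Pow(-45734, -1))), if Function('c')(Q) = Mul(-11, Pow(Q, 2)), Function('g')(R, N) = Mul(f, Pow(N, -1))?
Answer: Rational(-2896263887, 1910469249) ≈ -1.5160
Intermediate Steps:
f = Rational(-7, 6) (f = Add(Rational(-2, 3), Mul(Rational(1, 6), -3)) = Add(Rational(-2, 3), Rational(-1, 2)) = Rational(-7, 6) ≈ -1.1667)
Function('g')(R, N) = Mul(Rational(-7, 6), Pow(N, -1))
Function('X')(l) = Mul(11, Pow(l, 2)) (Function('X')(l) = Mul(-1, Mul(-11, Pow(l, 2))) = Mul(11, Pow(l, 2)))
Add(Mul(Mul(Add(Function('g')(9, -6), -69), 22), Pow(9283, -1)), Mul(Function('X')(-75), Pow(-45734, -1))) = Add(Mul(Mul(Add(Mul(Rational(-7, 6), Pow(-6, -1)), -69), 22), Pow(9283, -1)), Mul(Mul(11, Pow(-75, 2)), Pow(-45734, -1))) = Add(Mul(Mul(Add(Mul(Rational(-7, 6), Rational(-1, 6)), -69), 22), Rational(1, 9283)), Mul(Mul(11, 5625), Rational(-1, 45734))) = Add(Mul(Mul(Add(Rational(7, 36), -69), 22), Rational(1, 9283)), Mul(61875, Rational(-1, 45734))) = Add(Mul(Mul(Rational(-2477, 36), 22), Rational(1, 9283)), Rational(-61875, 45734)) = Add(Mul(Rational(-27247, 18), Rational(1, 9283)), Rational(-61875, 45734)) = Add(Rational(-27247, 167094), Rational(-61875, 45734)) = Rational(-2896263887, 1910469249)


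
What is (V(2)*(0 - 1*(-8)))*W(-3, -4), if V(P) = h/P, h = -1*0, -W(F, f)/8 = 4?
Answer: 0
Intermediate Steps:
W(F, f) = -32 (W(F, f) = -8*4 = -32)
h = 0
V(P) = 0 (V(P) = 0/P = 0)
(V(2)*(0 - 1*(-8)))*W(-3, -4) = (0*(0 - 1*(-8)))*(-32) = (0*(0 + 8))*(-32) = (0*8)*(-32) = 0*(-32) = 0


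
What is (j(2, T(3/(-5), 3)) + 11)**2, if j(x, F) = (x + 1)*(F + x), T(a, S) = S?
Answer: 676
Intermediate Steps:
j(x, F) = (1 + x)*(F + x)
(j(2, T(3/(-5), 3)) + 11)**2 = ((3 + 2 + 2**2 + 3*2) + 11)**2 = ((3 + 2 + 4 + 6) + 11)**2 = (15 + 11)**2 = 26**2 = 676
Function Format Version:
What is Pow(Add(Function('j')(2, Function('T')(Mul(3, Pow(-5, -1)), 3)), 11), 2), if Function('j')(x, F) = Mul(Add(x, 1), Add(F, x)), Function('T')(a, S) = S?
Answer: 676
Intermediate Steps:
Function('j')(x, F) = Mul(Add(1, x), Add(F, x))
Pow(Add(Function('j')(2, Function('T')(Mul(3, Pow(-5, -1)), 3)), 11), 2) = Pow(Add(Add(3, 2, Pow(2, 2), Mul(3, 2)), 11), 2) = Pow(Add(Add(3, 2, 4, 6), 11), 2) = Pow(Add(15, 11), 2) = Pow(26, 2) = 676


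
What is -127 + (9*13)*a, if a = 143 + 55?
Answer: 23039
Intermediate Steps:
a = 198
-127 + (9*13)*a = -127 + (9*13)*198 = -127 + 117*198 = -127 + 23166 = 23039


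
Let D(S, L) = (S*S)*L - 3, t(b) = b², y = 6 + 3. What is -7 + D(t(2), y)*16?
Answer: 2249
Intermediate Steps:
y = 9
D(S, L) = -3 + L*S² (D(S, L) = S²*L - 3 = L*S² - 3 = -3 + L*S²)
-7 + D(t(2), y)*16 = -7 + (-3 + 9*(2²)²)*16 = -7 + (-3 + 9*4²)*16 = -7 + (-3 + 9*16)*16 = -7 + (-3 + 144)*16 = -7 + 141*16 = -7 + 2256 = 2249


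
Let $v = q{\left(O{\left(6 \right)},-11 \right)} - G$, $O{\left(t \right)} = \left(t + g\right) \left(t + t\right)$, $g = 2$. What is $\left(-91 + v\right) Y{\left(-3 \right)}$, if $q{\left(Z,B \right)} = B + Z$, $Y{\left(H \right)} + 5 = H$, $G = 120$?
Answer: $1008$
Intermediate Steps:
$O{\left(t \right)} = 2 t \left(2 + t\right)$ ($O{\left(t \right)} = \left(t + 2\right) \left(t + t\right) = \left(2 + t\right) 2 t = 2 t \left(2 + t\right)$)
$Y{\left(H \right)} = -5 + H$
$v = -35$ ($v = \left(-11 + 2 \cdot 6 \left(2 + 6\right)\right) - 120 = \left(-11 + 2 \cdot 6 \cdot 8\right) - 120 = \left(-11 + 96\right) - 120 = 85 - 120 = -35$)
$\left(-91 + v\right) Y{\left(-3 \right)} = \left(-91 - 35\right) \left(-5 - 3\right) = \left(-126\right) \left(-8\right) = 1008$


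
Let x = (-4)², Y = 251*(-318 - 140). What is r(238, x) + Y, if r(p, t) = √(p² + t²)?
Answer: -114958 + 10*√569 ≈ -1.1472e+5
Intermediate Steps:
Y = -114958 (Y = 251*(-458) = -114958)
x = 16
r(238, x) + Y = √(238² + 16²) - 114958 = √(56644 + 256) - 114958 = √56900 - 114958 = 10*√569 - 114958 = -114958 + 10*√569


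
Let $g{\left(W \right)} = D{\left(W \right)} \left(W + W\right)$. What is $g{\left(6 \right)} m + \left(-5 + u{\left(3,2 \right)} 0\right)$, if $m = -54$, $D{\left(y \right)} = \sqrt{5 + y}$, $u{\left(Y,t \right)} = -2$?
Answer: $-5 - 648 \sqrt{11} \approx -2154.2$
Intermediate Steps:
$g{\left(W \right)} = 2 W \sqrt{5 + W}$ ($g{\left(W \right)} = \sqrt{5 + W} \left(W + W\right) = \sqrt{5 + W} 2 W = 2 W \sqrt{5 + W}$)
$g{\left(6 \right)} m + \left(-5 + u{\left(3,2 \right)} 0\right) = 2 \cdot 6 \sqrt{5 + 6} \left(-54\right) - 5 = 2 \cdot 6 \sqrt{11} \left(-54\right) + \left(-5 + 0\right) = 12 \sqrt{11} \left(-54\right) - 5 = - 648 \sqrt{11} - 5 = -5 - 648 \sqrt{11}$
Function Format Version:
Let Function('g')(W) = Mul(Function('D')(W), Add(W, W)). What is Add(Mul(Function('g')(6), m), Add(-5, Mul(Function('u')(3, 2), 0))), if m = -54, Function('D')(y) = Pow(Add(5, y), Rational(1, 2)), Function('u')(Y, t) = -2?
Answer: Add(-5, Mul(-648, Pow(11, Rational(1, 2)))) ≈ -2154.2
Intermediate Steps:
Function('g')(W) = Mul(2, W, Pow(Add(5, W), Rational(1, 2))) (Function('g')(W) = Mul(Pow(Add(5, W), Rational(1, 2)), Add(W, W)) = Mul(Pow(Add(5, W), Rational(1, 2)), Mul(2, W)) = Mul(2, W, Pow(Add(5, W), Rational(1, 2))))
Add(Mul(Function('g')(6), m), Add(-5, Mul(Function('u')(3, 2), 0))) = Add(Mul(Mul(2, 6, Pow(Add(5, 6), Rational(1, 2))), -54), Add(-5, Mul(-2, 0))) = Add(Mul(Mul(2, 6, Pow(11, Rational(1, 2))), -54), Add(-5, 0)) = Add(Mul(Mul(12, Pow(11, Rational(1, 2))), -54), -5) = Add(Mul(-648, Pow(11, Rational(1, 2))), -5) = Add(-5, Mul(-648, Pow(11, Rational(1, 2))))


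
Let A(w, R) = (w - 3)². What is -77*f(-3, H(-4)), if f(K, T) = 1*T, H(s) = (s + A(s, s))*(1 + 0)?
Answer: -3465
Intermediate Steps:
A(w, R) = (-3 + w)²
H(s) = s + (-3 + s)² (H(s) = (s + (-3 + s)²)*(1 + 0) = (s + (-3 + s)²)*1 = s + (-3 + s)²)
f(K, T) = T
-77*f(-3, H(-4)) = -77*(-4 + (-3 - 4)²) = -77*(-4 + (-7)²) = -77*(-4 + 49) = -77*45 = -3465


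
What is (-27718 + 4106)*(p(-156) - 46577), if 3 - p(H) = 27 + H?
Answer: 1096659340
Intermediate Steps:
p(H) = -24 - H (p(H) = 3 - (27 + H) = 3 + (-27 - H) = -24 - H)
(-27718 + 4106)*(p(-156) - 46577) = (-27718 + 4106)*((-24 - 1*(-156)) - 46577) = -23612*((-24 + 156) - 46577) = -23612*(132 - 46577) = -23612*(-46445) = 1096659340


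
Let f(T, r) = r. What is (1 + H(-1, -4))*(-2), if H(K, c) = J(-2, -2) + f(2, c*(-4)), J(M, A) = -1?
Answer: -32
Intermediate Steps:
H(K, c) = -1 - 4*c (H(K, c) = -1 + c*(-4) = -1 - 4*c)
(1 + H(-1, -4))*(-2) = (1 + (-1 - 4*(-4)))*(-2) = (1 + (-1 + 16))*(-2) = (1 + 15)*(-2) = 16*(-2) = -32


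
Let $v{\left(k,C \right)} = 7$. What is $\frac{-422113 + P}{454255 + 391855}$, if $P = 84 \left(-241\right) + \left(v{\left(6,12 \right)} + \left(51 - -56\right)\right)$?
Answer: $- \frac{442243}{846110} \approx -0.52268$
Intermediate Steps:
$P = -20130$ ($P = 84 \left(-241\right) + \left(7 + \left(51 - -56\right)\right) = -20244 + \left(7 + \left(51 + 56\right)\right) = -20244 + \left(7 + 107\right) = -20244 + 114 = -20130$)
$\frac{-422113 + P}{454255 + 391855} = \frac{-422113 - 20130}{454255 + 391855} = - \frac{442243}{846110}$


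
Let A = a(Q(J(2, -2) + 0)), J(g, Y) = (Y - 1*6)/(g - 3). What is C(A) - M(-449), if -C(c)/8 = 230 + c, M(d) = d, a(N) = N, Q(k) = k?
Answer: -1455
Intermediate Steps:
J(g, Y) = (-6 + Y)/(-3 + g) (J(g, Y) = (Y - 6)/(-3 + g) = (-6 + Y)/(-3 + g))
A = 8 (A = (-6 - 2)/(-3 + 2) + 0 = -8/(-1) + 0 = -1*(-8) + 0 = 8 + 0 = 8)
C(c) = -1840 - 8*c (C(c) = -8*(230 + c) = -1840 - 8*c)
C(A) - M(-449) = (-1840 - 8*8) - 1*(-449) = (-1840 - 64) + 449 = -1904 + 449 = -1455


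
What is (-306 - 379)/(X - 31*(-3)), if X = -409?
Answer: 685/316 ≈ 2.1677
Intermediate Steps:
(-306 - 379)/(X - 31*(-3)) = (-306 - 379)/(-409 - 31*(-3)) = -685/(-409 + 93) = -685/(-316) = -685*(-1/316) = 685/316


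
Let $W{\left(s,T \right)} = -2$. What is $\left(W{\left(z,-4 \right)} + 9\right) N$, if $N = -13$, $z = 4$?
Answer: $-91$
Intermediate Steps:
$\left(W{\left(z,-4 \right)} + 9\right) N = \left(-2 + 9\right) \left(-13\right) = 7 \left(-13\right) = -91$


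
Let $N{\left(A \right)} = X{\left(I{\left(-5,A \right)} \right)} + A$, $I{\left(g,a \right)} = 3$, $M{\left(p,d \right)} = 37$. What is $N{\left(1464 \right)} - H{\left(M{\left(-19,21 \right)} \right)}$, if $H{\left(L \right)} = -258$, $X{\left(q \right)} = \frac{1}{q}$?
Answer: $\frac{5167}{3} \approx 1722.3$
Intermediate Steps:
$N{\left(A \right)} = \frac{1}{3} + A$
$N{\left(1464 \right)} - H{\left(M{\left(-19,21 \right)} \right)} = \left(\frac{1}{3} + 1464\right) - -258 = \frac{4393}{3} + 258 = \frac{5167}{3}$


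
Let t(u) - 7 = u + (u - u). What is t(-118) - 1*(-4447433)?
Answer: 4447322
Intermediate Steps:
t(u) = 7 + u (t(u) = 7 + (u + (u - u)) = 7 + (u + 0) = 7 + u)
t(-118) - 1*(-4447433) = (7 - 118) - 1*(-4447433) = -111 + 4447433 = 4447322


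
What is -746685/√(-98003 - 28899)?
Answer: 746685*I*√126902/126902 ≈ 2096.1*I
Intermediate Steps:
-746685/√(-98003 - 28899) = -746685*(-I*√126902/126902) = -(-746685)*I*√126902/126902 = 746685*I*√126902/126902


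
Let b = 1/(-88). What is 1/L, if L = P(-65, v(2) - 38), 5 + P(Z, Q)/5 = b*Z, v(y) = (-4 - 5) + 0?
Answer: -88/1875 ≈ -0.046933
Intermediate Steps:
v(y) = -9 (v(y) = -9 + 0 = -9)
b = -1/88 ≈ -0.011364
P(Z, Q) = -25 - 5*Z/88 (P(Z, Q) = -25 + 5*(-Z/88) = -25 - 5*Z/88)
L = -1875/88 (L = -25 - 5/88*(-65) = -25 + 325/88 = -1875/88 ≈ -21.307)
1/L = 1/(-1875/88) = -88/1875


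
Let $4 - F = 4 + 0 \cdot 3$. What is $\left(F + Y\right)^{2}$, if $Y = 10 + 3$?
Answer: $169$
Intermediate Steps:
$F = 0$ ($F = 4 - \left(4 + 0 \cdot 3\right) = 4 - \left(4 + 0\right) = 4 - 4 = 0$)
$Y = 13$
$\left(F + Y\right)^{2} = \left(0 + 13\right)^{2} = 13^{2} = 169$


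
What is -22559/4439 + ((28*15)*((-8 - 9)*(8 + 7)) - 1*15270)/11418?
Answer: -133463182/8447417 ≈ -15.799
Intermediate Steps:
-22559/4439 + ((28*15)*((-8 - 9)*(8 + 7)) - 1*15270)/11418 = -22559*1/4439 + (420*(-17*15) - 15270)*(1/11418) = -22559/4439 + (420*(-255) - 15270)*(1/11418) = -22559/4439 + (-107100 - 15270)*(1/11418) = -22559/4439 - 122370*1/11418 = -22559/4439 - 20395/1903 = -133463182/8447417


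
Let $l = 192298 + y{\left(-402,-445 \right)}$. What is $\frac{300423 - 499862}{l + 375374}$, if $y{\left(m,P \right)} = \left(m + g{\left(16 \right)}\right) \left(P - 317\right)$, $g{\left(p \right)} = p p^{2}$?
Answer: $\frac{199439}{2247156} \approx 0.088752$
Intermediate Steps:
$g{\left(p \right)} = p^{3}$
$y{\left(m,P \right)} = \left(-317 + P\right) \left(4096 + m\right)$ ($y{\left(m,P \right)} = \left(m + 16^{3}\right) \left(P - 317\right) = \left(m + 4096\right) \left(-317 + P\right) = \left(4096 + m\right) \left(-317 + P\right) = \left(-317 + P\right) \left(4096 + m\right)$)
$l = -2622530$ ($l = 192298 - 2814828 = -2622530$)
$\frac{300423 - 499862}{l + 375374} = \frac{300423 - 499862}{-2622530 + 375374} = - \frac{199439}{-2247156} = \left(-199439\right) \left(- \frac{1}{2247156}\right) = \frac{199439}{2247156}$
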